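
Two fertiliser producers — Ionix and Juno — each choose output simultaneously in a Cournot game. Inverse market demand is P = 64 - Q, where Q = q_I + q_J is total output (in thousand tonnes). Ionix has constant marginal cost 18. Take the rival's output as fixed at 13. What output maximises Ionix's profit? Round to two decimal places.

With the rival's output fixed at 13, Ionix's profit is π_I = (64 - 13 - q_I)q_I - (18q_I) = (51 - q_I)q_I - (18q_I).
∂π_I/∂q_I = 33 - 2q_I = 0, so q_I = 33/2.

16.50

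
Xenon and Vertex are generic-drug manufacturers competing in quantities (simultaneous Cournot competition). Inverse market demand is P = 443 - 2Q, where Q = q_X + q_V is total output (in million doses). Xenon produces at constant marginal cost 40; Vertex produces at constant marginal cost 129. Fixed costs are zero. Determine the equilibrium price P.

204

Xenon's profit: π_X = (443 - 2Q)q_X - (40q_X). Setting ∂π_X/∂q_X = 0: 403 - 4q_X - 2(q_V) = 0.
Vertex's first-order condition: 314 - 4q_V - 2(q_X) = 0.
So q_X = (403 - 2q_V)/4 and q_V = (314 - 2q_X)/4.
Solving the pair: q_X = 82, q_V = 75/2.
Total output Q = 239/2, so price P = 443 - 2·(239/2) = 204.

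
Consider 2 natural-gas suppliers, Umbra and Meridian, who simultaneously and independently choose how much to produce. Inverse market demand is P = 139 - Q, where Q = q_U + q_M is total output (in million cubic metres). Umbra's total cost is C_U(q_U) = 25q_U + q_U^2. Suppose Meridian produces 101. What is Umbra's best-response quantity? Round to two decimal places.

With the rival's output fixed at 101, Umbra's profit is π_U = (139 - 101 - q_U)q_U - (25q_U + q_U²) = (38 - q_U)q_U - (25q_U + q_U²).
∂π_U/∂q_U = 13 - 4q_U = 0, so q_U = 13/4.

3.25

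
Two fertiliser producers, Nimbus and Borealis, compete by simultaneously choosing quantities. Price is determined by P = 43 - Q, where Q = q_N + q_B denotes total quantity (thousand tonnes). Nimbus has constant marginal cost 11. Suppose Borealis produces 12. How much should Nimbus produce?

With the rival's output fixed at 12, Nimbus's profit is π_N = (43 - 12 - q_N)q_N - (11q_N) = (31 - q_N)q_N - (11q_N).
∂π_N/∂q_N = 20 - 2q_N = 0, so q_N = 10.

10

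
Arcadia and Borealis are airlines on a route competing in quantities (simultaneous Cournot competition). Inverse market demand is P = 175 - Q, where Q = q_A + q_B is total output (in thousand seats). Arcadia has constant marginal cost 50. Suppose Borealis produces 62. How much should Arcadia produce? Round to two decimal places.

With the rival's output fixed at 62, Arcadia's profit is π_A = (175 - 62 - q_A)q_A - (50q_A) = (113 - q_A)q_A - (50q_A).
∂π_A/∂q_A = 63 - 2q_A = 0, so q_A = 63/2.

31.50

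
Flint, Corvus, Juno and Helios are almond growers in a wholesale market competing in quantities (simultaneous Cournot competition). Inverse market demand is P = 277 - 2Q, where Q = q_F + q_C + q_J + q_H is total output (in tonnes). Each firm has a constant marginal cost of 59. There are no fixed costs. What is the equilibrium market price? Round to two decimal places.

102.60

A representative firm's profit is π_i = q_i(277 - 2Q) - 59q_i.
First-order condition (treating rivals' output as given): 218 - 4q_i - 2·Σ_{j≠i} q_j = 0.
By symmetry each firm produces the same amount; substituting Σ_{j≠i} q_j = 3q_i yields q_i = 218/10 = 109/5.
Total output Q = 436/5, so price P = 277 - 2·(436/5) = 513/5.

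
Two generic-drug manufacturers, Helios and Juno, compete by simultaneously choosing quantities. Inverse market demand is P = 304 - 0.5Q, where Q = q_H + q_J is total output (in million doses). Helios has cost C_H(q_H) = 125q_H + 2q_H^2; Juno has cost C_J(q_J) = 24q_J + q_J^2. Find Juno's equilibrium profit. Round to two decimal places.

11840.81

Helios's profit: π_H = (304 - 0.5Q)q_H - (125q_H + 2q_H²). Setting ∂π_H/∂q_H = 0: 179 - 5q_H - (1/2)(q_J) = 0.
Juno's profit: π_J = (304 - 0.5Q)q_J - (24q_J + q_J²). Setting ∂π_J/∂q_J = 0: 280 - 3q_J - (1/2)(q_H) = 0.
Best responses: q_H = (179 - (1/2)q_J)/5, q_J = (280 - (1/2)q_H)/3.
Substituting one into the other gives q_H = 1588/59 and q_J = 88.8475.
Price P = 304 - (1/2)·115.7627 = 246.1186.
Juno's profit: 246.1186·88.8475 - 24·88.8475 - 88.8475² = 11840.8061.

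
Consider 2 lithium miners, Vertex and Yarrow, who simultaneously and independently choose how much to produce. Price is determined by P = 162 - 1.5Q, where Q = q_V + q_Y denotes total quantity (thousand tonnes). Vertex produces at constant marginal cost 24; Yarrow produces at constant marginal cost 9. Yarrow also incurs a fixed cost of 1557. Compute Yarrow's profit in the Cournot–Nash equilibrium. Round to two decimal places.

Vertex's profit: π_V = (162 - 1.5Q)q_V - (24q_V). Setting ∂π_V/∂q_V = 0: 138 - 3q_V - (3/2)(q_Y) = 0.
Yarrow's first-order condition: 153 - 3q_Y - (3/2)(q_V) = 0.
Rearranging gives the reaction functions q_V = (138 - (3/2)q_Y)/3 and q_Y = (153 - (3/2)q_V)/3.
Solving the pair: q_V = 82/3, q_Y = 112/3.
Price P = 162 - (3/2)·(194/3) = 65.
Yarrow's profit: (65 - 9)·(112/3) - 1557 = 1601/3.

533.67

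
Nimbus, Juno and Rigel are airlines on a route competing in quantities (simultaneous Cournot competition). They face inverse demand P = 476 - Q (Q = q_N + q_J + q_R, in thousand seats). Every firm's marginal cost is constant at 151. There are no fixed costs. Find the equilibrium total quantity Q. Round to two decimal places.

A representative firm's profit is π_i = q_i(476 - Q) - 151q_i.
Setting ∂π_i/∂q_i = 0 with rivals' quantities fixed: 325 - 2q_i - Σ_{j≠i} q_j = 0.
With identical firms every q_j equals q_i, so Σ_{j≠i} q_j = 2q_i and 325 = 4q_i, giving q_i = 325/4.
Total output Q = 325/4 + 325/4 + 325/4 = 975/4.

243.75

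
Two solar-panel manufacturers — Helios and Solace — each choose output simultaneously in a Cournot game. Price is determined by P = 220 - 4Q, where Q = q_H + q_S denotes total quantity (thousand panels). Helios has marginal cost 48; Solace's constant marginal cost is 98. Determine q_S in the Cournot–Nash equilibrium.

6

Helios's profit: π_H = (220 - 4Q)q_H - (48q_H). Setting ∂π_H/∂q_H = 0: 172 - 8q_H - 4(q_S) = 0.
Solace's profit: π_S = (220 - 4Q)q_S - (98q_S). Setting ∂π_S/∂q_S = 0: 122 - 8q_S - 4(q_H) = 0.
Best responses: q_H = (172 - 4q_S)/8, q_S = (122 - 4q_H)/8.
Substituting one into the other gives q_H = 37/2 and q_S = 6.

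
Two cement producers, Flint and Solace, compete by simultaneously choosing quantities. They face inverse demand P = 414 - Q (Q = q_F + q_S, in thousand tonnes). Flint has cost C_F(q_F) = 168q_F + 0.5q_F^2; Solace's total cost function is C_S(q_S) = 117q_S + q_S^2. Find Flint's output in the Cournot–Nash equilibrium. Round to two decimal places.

62.45

Flint's profit: π_F = (414 - Q)q_F - (168q_F + (1/2)q_F²). Setting ∂π_F/∂q_F = 0: 246 - 3q_F - (q_S) = 0.
Solace's first-order condition: 297 - 4q_S - (q_F) = 0.
Rearranging gives the reaction functions q_F = (246 - q_S)/3 and q_S = (297 - q_F)/4.
Substituting one into the other gives q_F = 687/11 and q_S = 645/11.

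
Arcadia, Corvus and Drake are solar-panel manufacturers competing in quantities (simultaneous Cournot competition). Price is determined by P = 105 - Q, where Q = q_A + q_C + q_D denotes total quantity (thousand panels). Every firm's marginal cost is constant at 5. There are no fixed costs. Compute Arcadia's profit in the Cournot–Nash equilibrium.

A representative firm's profit is π_i = q_i(105 - Q) - 5q_i.
Setting ∂π_i/∂q_i = 0 with rivals' quantities fixed: 100 - 2q_i - Σ_{j≠i} q_j = 0.
With identical firms every q_j equals q_i, so Σ_{j≠i} q_j = 2q_i and 100 = 4q_i, giving q_i = 25.
Price P = 105 - 75 = 30.
Arcadia's profit: (30 - 5)·25 = 625.

625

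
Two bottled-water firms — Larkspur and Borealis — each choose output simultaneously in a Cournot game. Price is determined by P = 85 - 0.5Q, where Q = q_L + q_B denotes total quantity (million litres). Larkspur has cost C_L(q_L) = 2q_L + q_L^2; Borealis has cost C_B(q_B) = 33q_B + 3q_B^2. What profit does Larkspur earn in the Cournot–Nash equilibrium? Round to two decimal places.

Larkspur's profit: π_L = (85 - 0.5Q)q_L - (2q_L + q_L²). Setting ∂π_L/∂q_L = 0: 83 - 3q_L - (1/2)(q_B) = 0.
Borealis's profit: π_B = (85 - 0.5Q)q_B - (33q_B + 3q_B²). Setting ∂π_B/∂q_B = 0: 52 - 7q_B - (1/2)(q_L) = 0.
Best responses: q_L = (83 - (1/2)q_B)/3, q_B = (52 - (1/2)q_L)/7.
Solving the pair: q_L = 26.7470, q_B = 458/83.
Price P = 85 - (1/2)·32.2651 = 68.8675.
Larkspur's profit: 68.8675·26.7470 - 2·26.7470 - 26.7470² = 1073.1020.

1073.10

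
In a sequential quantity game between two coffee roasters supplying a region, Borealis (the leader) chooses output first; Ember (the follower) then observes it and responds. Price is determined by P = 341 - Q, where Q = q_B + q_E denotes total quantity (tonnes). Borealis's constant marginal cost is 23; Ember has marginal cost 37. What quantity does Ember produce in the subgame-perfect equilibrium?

69

Solve by backward induction. Given q_B, the follower Ember maximises π_E = (341 - q_B - q_E)q_E - 37q_E.
Setting the follower's marginal profit to zero, 304 - q_B - 2q_E = 0, i.e. q_E = (304 - q_B)/2.
The leader anticipates this reaction. Substituting into P = 341 - Q gives P = 189 - (1/2)q_B, so π_B = (189 - (1/2)q_B)q_B - 23q_B.
Maximising: ∂π_B/∂q_B = 166 - q_B = 0, giving q_B = 166.
Then q_E = (304 - 166)/2 = 69.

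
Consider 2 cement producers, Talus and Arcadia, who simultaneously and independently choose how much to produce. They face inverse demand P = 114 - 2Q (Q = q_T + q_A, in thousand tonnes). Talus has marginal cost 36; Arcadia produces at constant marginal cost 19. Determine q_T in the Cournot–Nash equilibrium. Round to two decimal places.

Talus's profit: π_T = (114 - 2Q)q_T - (36q_T). Setting ∂π_T/∂q_T = 0: 78 - 4q_T - 2(q_A) = 0.
Arcadia's profit: π_A = (114 - 2Q)q_A - (19q_A). Setting ∂π_A/∂q_A = 0: 95 - 4q_A - 2(q_T) = 0.
Rearranging gives the reaction functions q_T = (78 - 2q_A)/4 and q_A = (95 - 2q_T)/4.
Substituting one into the other gives q_T = 61/6 and q_A = 56/3.

10.17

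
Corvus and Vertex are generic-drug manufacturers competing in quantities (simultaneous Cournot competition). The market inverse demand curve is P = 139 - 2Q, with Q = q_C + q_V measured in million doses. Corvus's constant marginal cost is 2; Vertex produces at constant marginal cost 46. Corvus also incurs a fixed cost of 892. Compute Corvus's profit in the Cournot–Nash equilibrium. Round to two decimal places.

Corvus's profit: π_C = (139 - 2Q)q_C - (2q_C). Setting ∂π_C/∂q_C = 0: 137 - 4q_C - 2(q_V) = 0.
Vertex's profit: π_V = (139 - 2Q)q_V - (46q_V). Setting ∂π_V/∂q_V = 0: 93 - 4q_V - 2(q_C) = 0.
So q_C = (137 - 2q_V)/4 and q_V = (93 - 2q_C)/4.
Solving the pair: q_C = 181/6, q_V = 49/6.
Price P = 139 - 2·(115/3) = 187/3.
Corvus's profit: (187/3 - 2)·(181/6) - 892 = 928.0556.

928.06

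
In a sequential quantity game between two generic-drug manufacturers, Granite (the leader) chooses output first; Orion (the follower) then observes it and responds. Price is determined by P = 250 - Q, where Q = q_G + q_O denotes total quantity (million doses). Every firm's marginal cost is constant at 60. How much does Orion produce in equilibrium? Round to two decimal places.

Solve by backward induction. Given q_G, the follower Orion maximises π_O = (250 - q_G - q_O)q_O - 60q_O.
∂π_O/∂q_O = 190 - q_G - 2q_O = 0 gives the reaction function q_O = (190 - q_G)/2.
The leader anticipates this reaction. Substituting into P = 250 - Q gives P = 155 - (1/2)q_G, so π_G = (155 - (1/2)q_G)q_G - 60q_G.
Leader FOC: 95 - q_G = 0, so q_G = 95.
Then q_O = (190 - 95)/2 = 95/2.

47.50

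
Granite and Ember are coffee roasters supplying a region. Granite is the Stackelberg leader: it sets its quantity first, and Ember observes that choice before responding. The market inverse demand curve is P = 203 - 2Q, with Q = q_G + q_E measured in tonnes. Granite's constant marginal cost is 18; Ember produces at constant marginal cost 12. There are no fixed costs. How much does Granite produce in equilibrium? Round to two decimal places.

44.75

Solve by backward induction. Given q_G, the follower Ember maximises π_E = (203 - 2q_G - 2q_E)q_E - 12q_E.
Follower FOC: 191 - 2q_G - 4q_E = 0, so q_E(q_G) = (191 - 2q_G)/4.
Granite substitutes q_E(q_G) into its own profit: π_G = q_G(203 - 2q_G - (191 - 2q_G)/2) - 18q_G = (215/2 - q_G)q_G - 18q_G.
Maximising: ∂π_G/∂q_G = 179/2 - 2q_G = 0, giving q_G = 179/4.
Then q_E = (191 - 2·(179/4))/4 = 203/8.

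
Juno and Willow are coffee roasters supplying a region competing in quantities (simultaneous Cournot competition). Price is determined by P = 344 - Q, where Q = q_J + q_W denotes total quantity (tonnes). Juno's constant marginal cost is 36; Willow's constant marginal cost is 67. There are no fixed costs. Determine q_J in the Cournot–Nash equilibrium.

Juno's profit: π_J = (344 - Q)q_J - (36q_J). Setting ∂π_J/∂q_J = 0: 308 - 2q_J - (q_W) = 0.
Willow's profit: π_W = (344 - Q)q_W - (67q_W). Setting ∂π_W/∂q_W = 0: 277 - 2q_W - (q_J) = 0.
So q_J = (308 - q_W)/2 and q_W = (277 - q_J)/2.
Solving the pair: q_J = 113, q_W = 82.

113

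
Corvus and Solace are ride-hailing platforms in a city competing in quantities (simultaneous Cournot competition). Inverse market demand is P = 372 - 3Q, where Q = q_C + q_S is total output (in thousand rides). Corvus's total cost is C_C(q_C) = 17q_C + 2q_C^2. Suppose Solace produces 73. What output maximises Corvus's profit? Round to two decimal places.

With the rival's output fixed at 73, Corvus's profit is π_C = (372 - 3·73 - 3q_C)q_C - (17q_C + 2q_C²) = (153 - 3q_C)q_C - (17q_C + 2q_C²).
∂π_C/∂q_C = 136 - 10q_C = 0, so q_C = 68/5.

13.60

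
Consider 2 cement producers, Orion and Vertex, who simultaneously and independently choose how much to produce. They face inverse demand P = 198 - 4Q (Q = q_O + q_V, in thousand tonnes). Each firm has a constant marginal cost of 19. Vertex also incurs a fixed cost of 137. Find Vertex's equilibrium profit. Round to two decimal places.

Each firm earns π_i = (198 - 4Q)q_i - 19q_i.
First-order condition (treating rivals' output as given): 179 - 8q_i - 4q_j = 0.
By symmetry each firm produces the same amount; substituting q_j = q_i yields q_i = 179/12.
Price P = 198 - 4·(179/6) = 236/3.
Vertex's profit: (236/3 - 19)·(179/12) - 137 = 753.0278.

753.03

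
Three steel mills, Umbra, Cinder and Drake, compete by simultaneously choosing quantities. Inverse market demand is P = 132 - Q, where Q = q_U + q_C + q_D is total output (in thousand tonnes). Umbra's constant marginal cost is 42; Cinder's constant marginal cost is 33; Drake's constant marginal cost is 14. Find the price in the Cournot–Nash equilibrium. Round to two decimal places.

55.25

Umbra's profit: π_U = (132 - Q)q_U - (42q_U). Setting ∂π_U/∂q_U = 0: 90 - 2q_U - (q_C + q_D) = 0.
Cinder's first-order condition: 99 - 2q_C - (q_U + q_D) = 0.
Drake's first-order condition: 118 - 2q_D - (q_U + q_C) = 0.
Adding the 3 first-order conditions: 307 − 4Q = 0, so Q = 307/4.
Back-substituting: q_U = (90 − 307/4) = 53/4, q_C = (99 − 307/4) = 89/4, q_D = (118 − 307/4) = 165/4.
Total output Q = 307/4, so price P = 132 - 307/4 = 221/4.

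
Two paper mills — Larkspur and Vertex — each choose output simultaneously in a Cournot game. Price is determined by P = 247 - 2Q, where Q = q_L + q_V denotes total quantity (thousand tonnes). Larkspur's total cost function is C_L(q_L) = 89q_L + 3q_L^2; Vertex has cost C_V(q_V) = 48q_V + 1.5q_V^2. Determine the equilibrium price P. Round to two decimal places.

Larkspur's profit: π_L = (247 - 2Q)q_L - (89q_L + 3q_L²). Setting ∂π_L/∂q_L = 0: 158 - 10q_L - 2(q_V) = 0.
Vertex's profit: π_V = (247 - 2Q)q_V - (48q_V + (3/2)q_V²). Setting ∂π_V/∂q_V = 0: 199 - 7q_V - 2(q_L) = 0.
Rearranging gives the reaction functions q_L = (158 - 2q_V)/10 and q_V = (199 - 2q_L)/7.
Solving the pair: q_L = 118/11, q_V = 279/11.
Total output Q = 397/11, so price P = 247 - 2·(397/11) = 1923/11.

174.82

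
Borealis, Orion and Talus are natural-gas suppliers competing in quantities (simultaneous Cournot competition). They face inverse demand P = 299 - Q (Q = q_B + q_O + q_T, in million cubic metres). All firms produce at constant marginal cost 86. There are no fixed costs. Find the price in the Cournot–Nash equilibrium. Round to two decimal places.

A representative firm's profit is π_i = q_i(299 - Q) - 86q_i.
Setting ∂π_i/∂q_i = 0 with rivals' quantities fixed: 213 - 2q_i - Σ_{j≠i} q_j = 0.
By symmetry each firm produces the same amount; substituting Σ_{j≠i} q_j = 2q_i yields q_i = 213/4.
Total output Q = 639/4, so price P = 299 - 639/4 = 557/4.

139.25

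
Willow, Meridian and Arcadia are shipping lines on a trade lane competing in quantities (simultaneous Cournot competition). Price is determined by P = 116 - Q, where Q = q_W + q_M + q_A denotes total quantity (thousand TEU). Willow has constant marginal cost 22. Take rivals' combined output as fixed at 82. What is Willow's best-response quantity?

With rivals' combined output fixed at 82, Willow's profit is π_W = (116 - 82 - q_W)q_W - (22q_W) = (34 - q_W)q_W - (22q_W).
∂π_W/∂q_W = 12 - 2q_W = 0, so q_W = 6.

6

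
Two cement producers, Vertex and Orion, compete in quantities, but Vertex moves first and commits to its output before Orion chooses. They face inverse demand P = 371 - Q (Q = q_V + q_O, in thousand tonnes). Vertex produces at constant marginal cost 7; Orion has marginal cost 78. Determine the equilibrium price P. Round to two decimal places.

115.75

Solve by backward induction. Given q_V, the follower Orion maximises π_O = (371 - q_V - q_O)q_O - 78q_O.
∂π_O/∂q_O = 293 - q_V - 2q_O = 0 gives the reaction function q_O = (293 - q_V)/2.
The leader anticipates this reaction. Substituting into P = 371 - Q gives P = 449/2 - (1/2)q_V, so π_V = (449/2 - (1/2)q_V)q_V - 7q_V.
Leader FOC: 435/2 - q_V = 0, so q_V = 435/2.
Then q_O = (293 - 435/2)/2 = 151/4.
Total output Q = 1021/4, so price P = 371 - 1021/4 = 463/4.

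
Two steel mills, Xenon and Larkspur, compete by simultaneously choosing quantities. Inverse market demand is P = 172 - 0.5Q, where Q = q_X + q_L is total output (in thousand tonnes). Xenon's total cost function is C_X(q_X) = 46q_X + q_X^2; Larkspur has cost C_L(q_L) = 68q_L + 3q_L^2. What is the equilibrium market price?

Xenon's profit: π_X = (172 - 0.5Q)q_X - (46q_X + q_X²). Setting ∂π_X/∂q_X = 0: 126 - 3q_X - (1/2)(q_L) = 0.
Larkspur's profit: π_L = (172 - 0.5Q)q_L - (68q_L + 3q_L²). Setting ∂π_L/∂q_L = 0: 104 - 7q_L - (1/2)(q_X) = 0.
Rearranging gives the reaction functions q_X = (126 - (1/2)q_L)/3 and q_L = (104 - (1/2)q_X)/7.
Solving the pair: q_X = 40, q_L = 12.
Total output Q = 52, so price P = 172 - (1/2)·52 = 146.

146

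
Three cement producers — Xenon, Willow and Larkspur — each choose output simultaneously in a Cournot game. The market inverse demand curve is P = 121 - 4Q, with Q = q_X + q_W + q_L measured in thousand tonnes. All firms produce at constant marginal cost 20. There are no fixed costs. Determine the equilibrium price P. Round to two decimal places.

45.25

A representative firm's profit is π_i = q_i(121 - 4Q) - 20q_i.
Setting ∂π_i/∂q_i = 0 with rivals' quantities fixed: 101 - 8q_i - 4·Σ_{j≠i} q_j = 0.
By symmetry each firm produces the same amount; substituting Σ_{j≠i} q_j = 2q_i yields q_i = 101/16.
Total output Q = 303/16, so price P = 121 - 4·(303/16) = 181/4.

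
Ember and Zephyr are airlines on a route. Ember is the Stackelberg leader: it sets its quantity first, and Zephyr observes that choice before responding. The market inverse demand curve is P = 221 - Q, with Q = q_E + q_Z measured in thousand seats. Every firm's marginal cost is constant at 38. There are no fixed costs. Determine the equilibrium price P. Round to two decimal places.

The follower Zephyr best-responds to any q_E: π_Z = (221 - Q)q_Z - 38q_Z.
∂π_Z/∂q_Z = 183 - q_E - 2q_Z = 0 gives the reaction function q_Z = (183 - q_E)/2.
The leader anticipates this reaction. Substituting into P = 221 - Q gives P = 259/2 - (1/2)q_E, so π_E = (259/2 - (1/2)q_E)q_E - 38q_E.
Leader FOC: 183/2 - q_E = 0, so q_E = 183/2.
Then q_Z = (183 - 183/2)/2 = 183/4.
Total output Q = 549/4, so price P = 221 - 549/4 = 335/4.

83.75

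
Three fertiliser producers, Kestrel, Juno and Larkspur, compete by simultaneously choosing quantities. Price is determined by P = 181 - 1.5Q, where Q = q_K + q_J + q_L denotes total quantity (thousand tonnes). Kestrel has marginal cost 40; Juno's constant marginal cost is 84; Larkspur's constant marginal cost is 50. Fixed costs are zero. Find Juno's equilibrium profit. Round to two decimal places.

Kestrel's profit: π_K = (181 - 1.5Q)q_K - (40q_K). Setting ∂π_K/∂q_K = 0: 141 - 3q_K - (3/2)(q_J + q_L) = 0.
Juno's first-order condition: 97 - 3q_J - (3/2)(q_K + q_L) = 0.
Larkspur's profit: π_L = (181 - 1.5Q)q_L - (50q_L). Setting ∂π_L/∂q_L = 0: 131 - 3q_L - (3/2)(q_K + q_J) = 0.
Adding the 3 conditions: 369 − 3Q − 3Q = 0, i.e. Q = 123/2.
Back-substituting: q_K = (141 − 369/4)/(3/2) = 65/2, q_J = (97 − 369/4)/(3/2) = 19/6, q_L = (131 − 369/4)/(3/2) = 155/6.
Price P = 181 - (3/2)·(123/2) = 355/4.
Juno's profit: (355/4 - 84)·(19/6) = 361/24.

15.04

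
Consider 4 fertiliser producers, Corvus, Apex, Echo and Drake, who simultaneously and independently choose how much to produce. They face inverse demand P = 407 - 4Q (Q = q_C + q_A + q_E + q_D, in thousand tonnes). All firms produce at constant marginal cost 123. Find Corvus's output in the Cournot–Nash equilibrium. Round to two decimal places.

14.20

A representative firm's profit is π_i = q_i(407 - 4Q) - 123q_i.
Setting ∂π_i/∂q_i = 0 with rivals' quantities fixed: 284 - 8q_i - 4·Σ_{j≠i} q_j = 0.
By symmetry each firm produces the same amount; substituting Σ_{j≠i} q_j = 3q_i yields q_i = 284/20 = 71/5.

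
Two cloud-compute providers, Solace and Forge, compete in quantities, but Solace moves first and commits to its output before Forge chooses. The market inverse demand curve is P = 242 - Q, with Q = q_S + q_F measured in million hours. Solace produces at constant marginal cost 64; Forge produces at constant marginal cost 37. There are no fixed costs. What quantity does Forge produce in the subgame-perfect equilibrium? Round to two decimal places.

The follower Forge best-responds to any q_S: π_F = (242 - Q)q_F - 37q_F.
∂π_F/∂q_F = 205 - q_S - 2q_F = 0 gives the reaction function q_F = (205 - q_S)/2.
The leader anticipates this reaction. Substituting into P = 242 - Q gives P = 279/2 - (1/2)q_S, so π_S = (279/2 - (1/2)q_S)q_S - 64q_S.
Leader FOC: 151/2 - q_S = 0, so q_S = 151/2.
Then q_F = (205 - 151/2)/2 = 259/4.

64.75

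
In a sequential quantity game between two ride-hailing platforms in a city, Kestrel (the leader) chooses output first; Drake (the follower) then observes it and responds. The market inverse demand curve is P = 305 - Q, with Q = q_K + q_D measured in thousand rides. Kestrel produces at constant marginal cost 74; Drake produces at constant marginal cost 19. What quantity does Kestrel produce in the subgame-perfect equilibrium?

The follower Drake best-responds to any q_K: π_D = (305 - Q)q_D - 19q_D.
∂π_D/∂q_D = 286 - q_K - 2q_D = 0 gives the reaction function q_D = (286 - q_K)/2.
Kestrel substitutes q_D(q_K) into its own profit: π_K = q_K(305 - q_K - (286 - q_K)/2) - 74q_K = (162 - (1/2)q_K)q_K - 74q_K.
The leader's first-order condition 88 - q_K = 0 yields q_K = 88.
Then q_D = (286 - 88)/2 = 99.

88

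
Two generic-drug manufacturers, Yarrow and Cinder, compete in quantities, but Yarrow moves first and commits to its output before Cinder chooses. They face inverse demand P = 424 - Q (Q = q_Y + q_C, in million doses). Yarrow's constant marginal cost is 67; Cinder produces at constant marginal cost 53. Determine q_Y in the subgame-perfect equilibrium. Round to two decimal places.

Solve by backward induction. Given q_Y, the follower Cinder maximises π_C = (424 - q_Y - q_C)q_C - 53q_C.
∂π_C/∂q_C = 371 - q_Y - 2q_C = 0 gives the reaction function q_C = (371 - q_Y)/2.
The leader anticipates this reaction. Substituting into P = 424 - Q gives P = 477/2 - (1/2)q_Y, so π_Y = (477/2 - (1/2)q_Y)q_Y - 67q_Y.
Leader FOC: 343/2 - q_Y = 0, so q_Y = 343/2.
Then q_C = (371 - 343/2)/2 = 399/4.

171.50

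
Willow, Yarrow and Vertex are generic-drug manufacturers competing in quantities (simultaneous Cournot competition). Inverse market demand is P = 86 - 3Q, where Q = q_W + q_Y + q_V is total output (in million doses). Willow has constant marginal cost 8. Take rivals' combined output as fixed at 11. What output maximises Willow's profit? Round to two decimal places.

With rivals' combined output fixed at 11, Willow's profit is π_W = (86 - 3·11 - 3q_W)q_W - (8q_W) = (53 - 3q_W)q_W - (8q_W).
∂π_W/∂q_W = 45 - 6q_W = 0, so q_W = 15/2.

7.50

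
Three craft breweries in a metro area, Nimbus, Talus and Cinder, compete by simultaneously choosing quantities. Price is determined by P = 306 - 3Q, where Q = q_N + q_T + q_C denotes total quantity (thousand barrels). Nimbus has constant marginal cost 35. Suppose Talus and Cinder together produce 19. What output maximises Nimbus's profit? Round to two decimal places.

With rivals' combined output fixed at 19, Nimbus's profit is π_N = (306 - 3·19 - 3q_N)q_N - (35q_N) = (249 - 3q_N)q_N - (35q_N).
∂π_N/∂q_N = 214 - 6q_N = 0, so q_N = 107/3.

35.67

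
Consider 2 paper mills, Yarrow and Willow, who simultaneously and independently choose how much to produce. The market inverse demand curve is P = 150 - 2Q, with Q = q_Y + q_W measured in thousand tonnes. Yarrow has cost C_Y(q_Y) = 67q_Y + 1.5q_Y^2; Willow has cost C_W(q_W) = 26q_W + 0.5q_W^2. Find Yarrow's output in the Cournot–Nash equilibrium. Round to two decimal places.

Yarrow's profit: π_Y = (150 - 2Q)q_Y - (67q_Y + (3/2)q_Y²). Setting ∂π_Y/∂q_Y = 0: 83 - 7q_Y - 2(q_W) = 0.
Willow's first-order condition: 124 - 5q_W - 2(q_Y) = 0.
Best responses: q_Y = (83 - 2q_W)/7, q_W = (124 - 2q_Y)/5.
Substituting one into the other gives q_Y = 167/31 and q_W = 702/31.

5.39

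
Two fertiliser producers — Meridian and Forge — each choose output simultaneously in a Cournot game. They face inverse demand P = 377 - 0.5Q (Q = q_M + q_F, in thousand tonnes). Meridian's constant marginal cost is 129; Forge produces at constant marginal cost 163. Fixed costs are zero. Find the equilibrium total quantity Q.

Meridian's profit: π_M = (377 - 0.5Q)q_M - (129q_M). Setting ∂π_M/∂q_M = 0: 248 - q_M - (1/2)(q_F) = 0.
Forge's profit: π_F = (377 - 0.5Q)q_F - (163q_F). Setting ∂π_F/∂q_F = 0: 214 - q_F - (1/2)(q_M) = 0.
So q_M = (248 - (1/2)q_F) and q_F = (214 - (1/2)q_M).
Substituting one into the other gives q_M = 188 and q_F = 120.
Total output Q = 188 + 120 = 308.

308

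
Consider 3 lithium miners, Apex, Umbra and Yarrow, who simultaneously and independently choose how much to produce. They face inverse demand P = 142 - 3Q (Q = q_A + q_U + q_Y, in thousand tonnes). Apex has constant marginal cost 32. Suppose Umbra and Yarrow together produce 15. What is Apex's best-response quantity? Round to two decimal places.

10.83

With rivals' combined output fixed at 15, Apex's profit is π_A = (142 - 3·15 - 3q_A)q_A - (32q_A) = (97 - 3q_A)q_A - (32q_A).
∂π_A/∂q_A = 65 - 6q_A = 0, so q_A = 65/6.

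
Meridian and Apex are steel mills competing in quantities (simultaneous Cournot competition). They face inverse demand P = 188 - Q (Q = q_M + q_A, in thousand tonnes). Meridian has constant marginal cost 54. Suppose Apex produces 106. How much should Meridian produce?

14

With the rival's output fixed at 106, Meridian's profit is π_M = (188 - 106 - q_M)q_M - (54q_M) = (82 - q_M)q_M - (54q_M).
∂π_M/∂q_M = 28 - 2q_M = 0, so q_M = 14.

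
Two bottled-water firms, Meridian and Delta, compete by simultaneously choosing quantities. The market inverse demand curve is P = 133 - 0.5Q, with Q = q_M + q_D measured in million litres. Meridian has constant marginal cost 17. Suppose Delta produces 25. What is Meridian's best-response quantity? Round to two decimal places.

103.50

With the rival's output fixed at 25, Meridian's profit is π_M = (133 - (1/2)·25 - (1/2)q_M)q_M - (17q_M) = (241/2 - (1/2)q_M)q_M - (17q_M).
∂π_M/∂q_M = 207/2 - q_M = 0, so q_M = 207/2.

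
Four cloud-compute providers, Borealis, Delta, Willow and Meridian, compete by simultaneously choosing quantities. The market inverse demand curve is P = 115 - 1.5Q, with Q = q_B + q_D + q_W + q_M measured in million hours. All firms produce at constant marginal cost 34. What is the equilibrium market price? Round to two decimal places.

50.20

A representative firm's profit is π_i = q_i(115 - 1.5Q) - 34q_i.
First-order condition (treating rivals' output as given): 81 - 3q_i - (3/2)·Σ_{j≠i} q_j = 0.
By symmetry each firm produces the same amount; substituting Σ_{j≠i} q_j = 3q_i yields q_i = 81/(15/2) = 54/5.
Total output Q = 216/5, so price P = 115 - (3/2)·(216/5) = 251/5.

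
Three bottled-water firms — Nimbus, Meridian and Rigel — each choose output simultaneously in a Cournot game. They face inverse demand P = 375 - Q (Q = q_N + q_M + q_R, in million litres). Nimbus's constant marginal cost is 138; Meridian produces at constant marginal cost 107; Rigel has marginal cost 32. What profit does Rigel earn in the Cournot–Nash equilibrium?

17161

Nimbus's profit: π_N = (375 - Q)q_N - (138q_N). Setting ∂π_N/∂q_N = 0: 237 - 2q_N - (q_M + q_R) = 0.
Meridian's profit: π_M = (375 - Q)q_M - (107q_M). Setting ∂π_M/∂q_M = 0: 268 - 2q_M - (q_N + q_R) = 0.
Rigel's first-order condition: 343 - 2q_R - (q_N + q_M) = 0.
Adding the 3 conditions: 848 − 2Q − 2Q = 0, i.e. Q = 212.
Back-substituting: q_N = (237 − 212) = 25, q_M = (268 − 212) = 56, q_R = (343 − 212) = 131.
Price P = 375 - 212 = 163.
Rigel's profit: (163 - 32)·131 = 17161.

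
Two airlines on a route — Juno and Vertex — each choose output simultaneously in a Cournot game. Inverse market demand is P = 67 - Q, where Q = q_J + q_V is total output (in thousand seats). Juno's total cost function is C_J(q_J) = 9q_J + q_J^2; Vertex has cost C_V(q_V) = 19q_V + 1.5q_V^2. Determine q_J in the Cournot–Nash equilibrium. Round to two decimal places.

Juno's profit: π_J = (67 - Q)q_J - (9q_J + q_J²). Setting ∂π_J/∂q_J = 0: 58 - 4q_J - (q_V) = 0.
Vertex's profit: π_V = (67 - Q)q_V - (19q_V + (3/2)q_V²). Setting ∂π_V/∂q_V = 0: 48 - 5q_V - (q_J) = 0.
Best responses: q_J = (58 - q_V)/4, q_V = (48 - q_J)/5.
Solving the pair: q_J = 242/19, q_V = 134/19.

12.74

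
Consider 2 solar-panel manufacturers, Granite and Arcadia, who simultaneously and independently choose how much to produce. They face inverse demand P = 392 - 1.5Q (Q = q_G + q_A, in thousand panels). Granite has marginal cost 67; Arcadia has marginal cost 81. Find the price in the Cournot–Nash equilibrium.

180

Granite's profit: π_G = (392 - 1.5Q)q_G - (67q_G). Setting ∂π_G/∂q_G = 0: 325 - 3q_G - (3/2)(q_A) = 0.
Arcadia's profit: π_A = (392 - 1.5Q)q_A - (81q_A). Setting ∂π_A/∂q_A = 0: 311 - 3q_A - (3/2)(q_G) = 0.
Rearranging gives the reaction functions q_G = (325 - (3/2)q_A)/3 and q_A = (311 - (3/2)q_G)/3.
Substituting one into the other gives q_G = 226/3 and q_A = 66.
Total output Q = 424/3, so price P = 392 - (3/2)·(424/3) = 180.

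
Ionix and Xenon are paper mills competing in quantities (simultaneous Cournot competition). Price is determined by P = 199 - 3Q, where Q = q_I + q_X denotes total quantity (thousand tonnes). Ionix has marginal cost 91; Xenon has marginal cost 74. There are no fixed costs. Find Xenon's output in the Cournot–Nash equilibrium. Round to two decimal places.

15.78

Ionix's profit: π_I = (199 - 3Q)q_I - (91q_I). Setting ∂π_I/∂q_I = 0: 108 - 6q_I - 3(q_X) = 0.
Xenon's first-order condition: 125 - 6q_X - 3(q_I) = 0.
Rearranging gives the reaction functions q_I = (108 - 3q_X)/6 and q_X = (125 - 3q_I)/6.
Solving the pair: q_I = 91/9, q_X = 142/9.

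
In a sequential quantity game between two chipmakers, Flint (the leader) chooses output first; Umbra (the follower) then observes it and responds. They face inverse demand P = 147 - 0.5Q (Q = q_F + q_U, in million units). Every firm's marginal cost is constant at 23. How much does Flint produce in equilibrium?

124

The follower Umbra best-responds to any q_F: π_U = (147 - 0.5Q)q_U - 23q_U.
Follower FOC: 124 - (1/2)q_F - q_U = 0, so q_U(q_F) = (124 - (1/2)q_F).
The leader anticipates this reaction. Substituting into P = 147 - 0.5Q gives P = 85 - (1/4)q_F, so π_F = (85 - (1/4)q_F)q_F - 23q_F.
Maximising: ∂π_F/∂q_F = 62 - (1/2)q_F = 0, giving q_F = 124.
Then q_U = (124 - (1/2)·124) = 62.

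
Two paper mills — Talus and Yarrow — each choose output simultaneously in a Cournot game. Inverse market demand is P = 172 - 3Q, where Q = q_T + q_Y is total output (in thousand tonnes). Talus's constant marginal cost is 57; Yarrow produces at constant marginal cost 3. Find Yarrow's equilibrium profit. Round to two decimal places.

1841.81

Talus's profit: π_T = (172 - 3Q)q_T - (57q_T). Setting ∂π_T/∂q_T = 0: 115 - 6q_T - 3(q_Y) = 0.
Yarrow's profit: π_Y = (172 - 3Q)q_Y - (3q_Y). Setting ∂π_Y/∂q_Y = 0: 169 - 6q_Y - 3(q_T) = 0.
So q_T = (115 - 3q_Y)/6 and q_Y = (169 - 3q_T)/6.
Solving the pair: q_T = 61/9, q_Y = 223/9.
Price P = 172 - 3·(284/9) = 232/3.
Yarrow's profit: (232/3 - 3)·(223/9) = 1841.8148.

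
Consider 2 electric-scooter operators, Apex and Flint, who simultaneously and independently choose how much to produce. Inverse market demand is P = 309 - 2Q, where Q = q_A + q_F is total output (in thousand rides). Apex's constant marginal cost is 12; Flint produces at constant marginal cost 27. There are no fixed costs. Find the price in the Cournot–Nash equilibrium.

Apex's profit: π_A = (309 - 2Q)q_A - (12q_A). Setting ∂π_A/∂q_A = 0: 297 - 4q_A - 2(q_F) = 0.
Flint's first-order condition: 282 - 4q_F - 2(q_A) = 0.
Best responses: q_A = (297 - 2q_F)/4, q_F = (282 - 2q_A)/4.
Solving the pair: q_A = 52, q_F = 89/2.
Total output Q = 193/2, so price P = 309 - 2·(193/2) = 116.

116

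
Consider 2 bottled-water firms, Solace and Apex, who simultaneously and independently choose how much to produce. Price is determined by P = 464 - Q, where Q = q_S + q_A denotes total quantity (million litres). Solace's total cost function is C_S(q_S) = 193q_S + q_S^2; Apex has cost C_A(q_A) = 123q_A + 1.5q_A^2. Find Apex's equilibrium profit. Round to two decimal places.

Solace's profit: π_S = (464 - Q)q_S - (193q_S + q_S²). Setting ∂π_S/∂q_S = 0: 271 - 4q_S - (q_A) = 0.
Apex's first-order condition: 341 - 5q_A - (q_S) = 0.
Rearranging gives the reaction functions q_S = (271 - q_A)/4 and q_A = (341 - q_S)/5.
Substituting one into the other gives q_S = 1014/19 and q_A = 1093/19.
Price P = 464 - 110.8947 = 353.1053.
Apex's profit: 353.1053·(1093/19) - 123·(1093/19) - (3/2)(1093/19)² = 8273.1925.

8273.19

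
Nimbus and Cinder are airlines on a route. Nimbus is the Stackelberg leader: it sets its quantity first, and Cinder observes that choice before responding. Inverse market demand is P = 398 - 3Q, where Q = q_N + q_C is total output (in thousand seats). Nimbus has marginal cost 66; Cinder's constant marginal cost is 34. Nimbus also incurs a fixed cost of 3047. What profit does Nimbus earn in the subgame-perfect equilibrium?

703

The follower Cinder best-responds to any q_N: π_C = (398 - 3Q)q_C - 34q_C.
Follower FOC: 364 - 3q_N - 6q_C = 0, so q_C(q_N) = (364 - 3q_N)/6.
The leader anticipates this reaction. Substituting into P = 398 - 3Q gives P = 216 - (3/2)q_N, so π_N = (216 - (3/2)q_N)q_N - 66q_N.
Leader FOC: 150 - 3q_N = 0, so q_N = 50.
Then q_C = (364 - 3·50)/6 = 107/3.
Price P = 398 - 3·(257/3) = 141.
Nimbus's profit: (141 - 66)·50 - 3047 = 703.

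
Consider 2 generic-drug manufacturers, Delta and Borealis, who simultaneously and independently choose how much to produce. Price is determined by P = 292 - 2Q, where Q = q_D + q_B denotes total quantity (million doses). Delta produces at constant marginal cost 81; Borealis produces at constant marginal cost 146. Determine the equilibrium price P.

Delta's profit: π_D = (292 - 2Q)q_D - (81q_D). Setting ∂π_D/∂q_D = 0: 211 - 4q_D - 2(q_B) = 0.
Borealis's profit: π_B = (292 - 2Q)q_B - (146q_B). Setting ∂π_B/∂q_B = 0: 146 - 4q_B - 2(q_D) = 0.
Best responses: q_D = (211 - 2q_B)/4, q_B = (146 - 2q_D)/4.
Solving the pair: q_D = 46, q_B = 27/2.
Total output Q = 119/2, so price P = 292 - 2·(119/2) = 173.

173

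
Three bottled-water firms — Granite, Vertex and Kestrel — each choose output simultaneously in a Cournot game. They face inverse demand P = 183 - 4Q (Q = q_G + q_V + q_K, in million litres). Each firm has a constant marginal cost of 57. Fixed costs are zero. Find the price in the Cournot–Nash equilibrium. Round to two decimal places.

Each firm earns π_i = (183 - 4Q)q_i - 57q_i.
Setting ∂π_i/∂q_i = 0 with rivals' quantities fixed: 126 - 8q_i - 4·Σ_{j≠i} q_j = 0.
By symmetry each firm produces the same amount; substituting Σ_{j≠i} q_j = 2q_i yields q_i = 126/16 = 63/8.
Total output Q = 189/8, so price P = 183 - 4·(189/8) = 177/2.

88.50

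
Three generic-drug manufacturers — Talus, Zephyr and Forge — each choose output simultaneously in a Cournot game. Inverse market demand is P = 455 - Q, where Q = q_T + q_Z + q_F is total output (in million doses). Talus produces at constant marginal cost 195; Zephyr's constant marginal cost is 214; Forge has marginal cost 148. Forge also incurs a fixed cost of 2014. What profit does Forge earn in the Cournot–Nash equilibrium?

Talus's profit: π_T = (455 - Q)q_T - (195q_T). Setting ∂π_T/∂q_T = 0: 260 - 2q_T - (q_Z + q_F) = 0.
Zephyr's first-order condition: 241 - 2q_Z - (q_T + q_F) = 0.
Forge's profit: π_F = (455 - Q)q_F - (148q_F). Setting ∂π_F/∂q_F = 0: 307 - 2q_F - (q_T + q_Z) = 0.
Adding the 3 first-order conditions: 808 − 4Q = 0, so Q = 202.
Back-substituting: q_T = (260 − 202) = 58, q_Z = (241 − 202) = 39, q_F = (307 − 202) = 105.
Price P = 455 - 202 = 253.
Forge's profit: (253 - 148)·105 - 2014 = 9011.

9011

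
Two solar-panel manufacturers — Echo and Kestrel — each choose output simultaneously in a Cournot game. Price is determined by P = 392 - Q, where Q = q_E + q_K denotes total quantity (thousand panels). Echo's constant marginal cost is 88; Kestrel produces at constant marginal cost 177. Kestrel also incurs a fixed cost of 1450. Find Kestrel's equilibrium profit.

Echo's profit: π_E = (392 - Q)q_E - (88q_E). Setting ∂π_E/∂q_E = 0: 304 - 2q_E - (q_K) = 0.
Kestrel's first-order condition: 215 - 2q_K - (q_E) = 0.
Best responses: q_E = (304 - q_K)/2, q_K = (215 - q_E)/2.
Solving the pair: q_E = 131, q_K = 42.
Price P = 392 - 173 = 219.
Kestrel's profit: (219 - 177)·42 - 1450 = 314.

314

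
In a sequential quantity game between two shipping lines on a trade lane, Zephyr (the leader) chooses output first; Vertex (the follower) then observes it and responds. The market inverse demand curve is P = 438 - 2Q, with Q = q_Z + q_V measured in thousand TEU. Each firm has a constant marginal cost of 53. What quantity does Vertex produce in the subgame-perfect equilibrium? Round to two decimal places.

48.13

Solve by backward induction. Given q_Z, the follower Vertex maximises π_V = (438 - 2q_Z - 2q_V)q_V - 53q_V.
∂π_V/∂q_V = 385 - 2q_Z - 4q_V = 0 gives the reaction function q_V = (385 - 2q_Z)/4.
Zephyr substitutes q_V(q_Z) into its own profit: π_Z = q_Z(438 - 2q_Z - (385 - 2q_Z)/2) - 53q_Z = (491/2 - q_Z)q_Z - 53q_Z.
Maximising: ∂π_Z/∂q_Z = 385/2 - 2q_Z = 0, giving q_Z = 385/4.
Then q_V = (385 - 2·(385/4))/4 = 385/8.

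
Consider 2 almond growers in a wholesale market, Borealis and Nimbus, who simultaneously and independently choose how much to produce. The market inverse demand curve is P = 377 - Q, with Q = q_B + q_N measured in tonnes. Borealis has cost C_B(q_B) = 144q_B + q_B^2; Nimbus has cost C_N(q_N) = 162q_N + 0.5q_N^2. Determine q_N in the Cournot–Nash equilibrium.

57

Borealis's profit: π_B = (377 - Q)q_B - (144q_B + q_B²). Setting ∂π_B/∂q_B = 0: 233 - 4q_B - (q_N) = 0.
Nimbus's first-order condition: 215 - 3q_N - (q_B) = 0.
So q_B = (233 - q_N)/4 and q_N = (215 - q_B)/3.
Solving the pair: q_B = 44, q_N = 57.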